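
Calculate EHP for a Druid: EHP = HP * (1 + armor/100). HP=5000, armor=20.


EHP = 5000 * (1 + 20/100)
= 5000 * (1 + 0.2)
= 5000 * 1.2
= 6000.0

6000.0 EHP


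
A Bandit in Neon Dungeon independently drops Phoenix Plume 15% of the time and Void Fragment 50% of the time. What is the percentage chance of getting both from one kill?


For independent events, P(both) = P(A) * P(B)
= 15% * 50%
= 750 / 100 %
= 7.5%

7.5%


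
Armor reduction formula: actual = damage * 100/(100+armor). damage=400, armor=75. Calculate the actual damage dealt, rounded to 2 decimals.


actual = 400 * 100 / (100 + 75)
= 400 * 100 / 175
= 40000 / 175
= 228.57

228.57 damage


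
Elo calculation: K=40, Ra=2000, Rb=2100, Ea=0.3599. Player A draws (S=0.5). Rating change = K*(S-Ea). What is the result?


Elo update: delta = K * (S - Ea), where S = 0.5 (draws)
S - Ea = 0.5 - 0.3599 = 0.1401
Rating change = 40 * 0.1401
= 5.60

5.60 rating points


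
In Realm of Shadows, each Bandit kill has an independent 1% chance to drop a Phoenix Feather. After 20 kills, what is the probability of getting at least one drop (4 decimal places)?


P(at least one) = 1 - P(none) = 1 - (1-p)^n
p = 1/100 = 0.01
1 - p = 0.99
(1 - p)^20 = 0.99^20 = 0.817907
P(at least one) = 1 - 0.817907 = 0.1821

0.1821


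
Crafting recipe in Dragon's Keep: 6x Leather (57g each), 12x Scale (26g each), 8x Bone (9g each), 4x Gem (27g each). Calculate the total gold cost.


Cost breakdown:
  Leather: 6 * 57 = 342
  Scale: 12 * 26 = 312
  Bone: 8 * 9 = 72
  Gem: 4 * 27 = 108
Total = 342 + 312 + 72 + 108 = 834

834 gold


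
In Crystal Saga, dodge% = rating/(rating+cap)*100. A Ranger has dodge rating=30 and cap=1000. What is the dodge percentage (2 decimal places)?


dodge% = 30 / (30 + 1000) * 100
= 30 / 1030 * 100
= 0.029126 * 100
= 2.91%

2.91%


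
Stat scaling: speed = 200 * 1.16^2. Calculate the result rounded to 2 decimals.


value = base * growth^level
= 200 * 1.16^2
= 200 * 1.3456
= 269.12

269.12 speed


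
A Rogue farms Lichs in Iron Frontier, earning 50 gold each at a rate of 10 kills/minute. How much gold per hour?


Gold per minute = 50 * 10 = 500
Gold per hour = 500 * 60 = 30000

30000 gold/hour


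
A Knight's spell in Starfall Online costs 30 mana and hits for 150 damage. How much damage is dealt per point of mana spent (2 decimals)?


Efficiency = damage / mana
= 150 / 30
= 5.00

5.00 dmg/mana


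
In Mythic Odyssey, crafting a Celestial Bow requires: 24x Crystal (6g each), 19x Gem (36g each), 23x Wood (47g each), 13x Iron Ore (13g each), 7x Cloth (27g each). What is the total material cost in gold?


Cost breakdown:
  Crystal: 24 * 6 = 144
  Gem: 19 * 36 = 684
  Wood: 23 * 47 = 1081
  Iron Ore: 13 * 13 = 169
  Cloth: 7 * 27 = 189
Total = 144 + 684 + 1081 + 169 + 189 = 2267

2267 gold


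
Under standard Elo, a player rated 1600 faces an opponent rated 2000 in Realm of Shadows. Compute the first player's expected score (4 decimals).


Elo expected score: Ea = 1/(1 + 10^((Rb-Ra)/400))
Rb - Ra = 2000 - 1600 = 400
(Rb-Ra)/400 = 400/400 = 1.0
10^1.0 = 10.0
Ea = 1/(1 + 10.0) = 1/11.0 = 0.0909

0.0909


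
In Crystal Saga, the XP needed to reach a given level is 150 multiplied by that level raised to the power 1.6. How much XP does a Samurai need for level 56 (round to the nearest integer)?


XP = 150 * level^1.6
Substitute level = 56:
XP = 150 * 56^1.6
= 150 * 626.7594
= 94014

94014 XP


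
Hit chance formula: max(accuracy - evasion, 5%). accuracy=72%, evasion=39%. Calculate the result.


accuracy - evasion = 72 - 39 = 33
Apply floor: max(33, 5) = 33
Hit chance = 33%

33%


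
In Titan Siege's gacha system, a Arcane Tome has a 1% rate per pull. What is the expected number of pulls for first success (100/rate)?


Expected pulls for a geometric distribution = 1/p = 100 / rate%
= 100 / 1
= 100.0

100.0 pulls


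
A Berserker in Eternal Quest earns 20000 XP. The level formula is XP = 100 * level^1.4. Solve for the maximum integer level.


XP = 100 * level^1.4, so level = (XP / 100)^(1/1.4)
= (20000 / 100)^(1/1.4)
= 200.0^0.7143
= 44.0142
Floor: level = 44

level 44


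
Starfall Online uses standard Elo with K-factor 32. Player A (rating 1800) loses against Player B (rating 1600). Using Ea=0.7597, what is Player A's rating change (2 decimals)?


Elo update: delta = K * (S - Ea), where S = 0 (loses)
S - Ea = 0 - 0.7597 = -0.7597
Rating change = 32 * -0.7597
= -24.31

-24.31 rating points


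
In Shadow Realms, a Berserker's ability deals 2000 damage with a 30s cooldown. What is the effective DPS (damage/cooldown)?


DPS = damage / cooldown
= 2000 / 30
= 66.67

66.67 DPS


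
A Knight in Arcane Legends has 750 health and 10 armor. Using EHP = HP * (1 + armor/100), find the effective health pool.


EHP = 750 * (1 + 10/100)
= 750 * (1 + 0.1)
= 750 * 1.1
= 825.0

825.0 EHP


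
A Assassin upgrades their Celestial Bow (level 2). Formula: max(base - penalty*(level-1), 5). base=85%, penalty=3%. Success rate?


raw_rate = 85 - 3 * (2 - 1)
= 85 - 3 * 1
= 85 - 3
= 82
Apply floor: max(82, 5) = 82%

82%


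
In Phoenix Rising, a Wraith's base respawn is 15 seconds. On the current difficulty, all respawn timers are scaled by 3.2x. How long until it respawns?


Respawn time = base * multiplier
= 15 * 3.2
= 48.0 seconds

48.0 seconds


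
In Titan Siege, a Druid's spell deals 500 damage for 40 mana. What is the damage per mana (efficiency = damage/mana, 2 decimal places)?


Efficiency = damage / mana
= 500 / 40
= 12.50

12.50 dmg/mana


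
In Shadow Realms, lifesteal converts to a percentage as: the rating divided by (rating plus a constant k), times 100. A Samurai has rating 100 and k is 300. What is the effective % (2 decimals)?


effective% = rating / (rating + k) * 100
= 100 / (100 + 300) * 100
= 100 / 400 * 100
= 0.25 * 100
= 25.00%

25.00%


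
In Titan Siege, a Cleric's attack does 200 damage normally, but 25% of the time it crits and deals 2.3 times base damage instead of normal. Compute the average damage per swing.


E[dmg] = base * (1 + crit_chance * (crit_mult - 1))
cc as decimal = 25/100 = 0.25
cm - 1 = 2.3 - 1 = 1.3
Bonus factor = 0.25 * 1.3 = 0.325
Total multiplier = 1 + 0.325 = 1.325
Expected damage = 200 * 1.325 = 265.00

265.00 damage


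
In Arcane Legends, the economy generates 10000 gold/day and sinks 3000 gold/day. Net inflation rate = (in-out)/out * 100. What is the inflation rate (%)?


Net gold = 10000 - 3000 = 7000
Inflation rate = net / sunk * 100 = 7000 / 3000 * 100
= 2.333333 * 100
= 233.33%

233.33%


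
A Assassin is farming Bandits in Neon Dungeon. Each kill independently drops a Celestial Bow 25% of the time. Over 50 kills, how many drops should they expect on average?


Expected drops = kills * (drop_rate / 100)
= 50 * (25 / 100)
= 50 * 0.25
= 12.5

12.5 drops


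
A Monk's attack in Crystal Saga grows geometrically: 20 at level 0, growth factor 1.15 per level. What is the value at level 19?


value = base * growth^level
= 20 * 1.15^19
= 20 * 14.231772
= 284.64

284.64 attack


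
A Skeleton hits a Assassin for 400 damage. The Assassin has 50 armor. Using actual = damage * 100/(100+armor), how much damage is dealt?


actual = 400 * 100 / (100 + 50)
= 400 * 100 / 150
= 40000 / 150
= 266.67

266.67 damage


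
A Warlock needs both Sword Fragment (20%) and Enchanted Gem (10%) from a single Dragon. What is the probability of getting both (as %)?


For independent events, P(both) = P(A) * P(B)
= 20% * 10%
= 200 / 100 %
= 2.0%

2.0%


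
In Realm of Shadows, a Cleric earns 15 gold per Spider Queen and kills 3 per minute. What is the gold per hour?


Gold per minute = 15 * 3 = 45
Gold per hour = 45 * 60 = 2700

2700 gold/hour


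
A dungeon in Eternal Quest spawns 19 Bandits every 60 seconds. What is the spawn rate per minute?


Spawns per minute = count * (60 / interval)
= 19 * (60 / 60)
= 19 * 1.0
= 19.0

19.0 per minute


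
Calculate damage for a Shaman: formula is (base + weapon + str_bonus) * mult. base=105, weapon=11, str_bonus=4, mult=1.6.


Sum base + weapon + str = 105 + 11 + 4 = 120
Multiply by 1.6:
120 * 1.6 = 192.0

192.0 damage


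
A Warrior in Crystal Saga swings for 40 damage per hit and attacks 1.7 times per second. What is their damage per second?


DPS = damage * attack_speed
= 40 * 1.7
= 68.0

68.0 DPS


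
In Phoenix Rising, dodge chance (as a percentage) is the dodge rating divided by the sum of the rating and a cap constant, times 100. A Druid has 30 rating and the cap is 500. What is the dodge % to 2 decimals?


dodge% = 30 / (30 + 500) * 100
= 30 / 530 * 100
= 0.056604 * 100
= 5.66%

5.66%


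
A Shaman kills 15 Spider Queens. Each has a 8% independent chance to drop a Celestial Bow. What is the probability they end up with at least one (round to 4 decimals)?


P(at least one) = 1 - P(none) = 1 - (1-p)^n
p = 8/100 = 0.08
1 - p = 0.92
(1 - p)^15 = 0.92^15 = 0.286297
P(at least one) = 1 - 0.286297 = 0.7137

0.7137


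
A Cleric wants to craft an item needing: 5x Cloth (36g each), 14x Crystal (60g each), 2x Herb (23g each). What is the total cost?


Cost breakdown:
  Cloth: 5 * 36 = 180
  Crystal: 14 * 60 = 840
  Herb: 2 * 23 = 46
Total = 180 + 840 + 46 = 1066

1066 gold


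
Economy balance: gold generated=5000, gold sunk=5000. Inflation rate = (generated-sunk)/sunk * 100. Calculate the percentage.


Net gold = 5000 - 5000 = 0
Inflation rate = net / sunk * 100 = 0 / 5000 * 100
= 0.0 * 100
= 0.00%

0.00%


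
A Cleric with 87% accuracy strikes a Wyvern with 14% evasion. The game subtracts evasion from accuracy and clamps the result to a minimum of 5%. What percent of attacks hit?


accuracy - evasion = 87 - 14 = 73
Apply floor: max(73, 5) = 73
Hit chance = 73%

73%


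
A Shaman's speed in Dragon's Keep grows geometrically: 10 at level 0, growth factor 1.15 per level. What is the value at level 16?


value = base * growth^level
= 10 * 1.15^16
= 10 * 9.357621
= 93.58

93.58 speed


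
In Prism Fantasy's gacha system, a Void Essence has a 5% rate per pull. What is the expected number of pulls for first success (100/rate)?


Expected pulls for a geometric distribution = 1/p = 100 / rate%
= 100 / 5
= 20.0

20.0 pulls


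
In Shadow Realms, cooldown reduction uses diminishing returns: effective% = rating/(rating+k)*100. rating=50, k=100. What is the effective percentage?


effective% = rating / (rating + k) * 100
= 50 / (50 + 100) * 100
= 50 / 150 * 100
= 0.333333 * 100
= 33.33%

33.33%


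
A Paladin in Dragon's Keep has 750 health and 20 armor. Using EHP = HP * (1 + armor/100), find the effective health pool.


EHP = 750 * (1 + 20/100)
= 750 * (1 + 0.2)
= 750 * 1.2
= 900.0

900.0 EHP


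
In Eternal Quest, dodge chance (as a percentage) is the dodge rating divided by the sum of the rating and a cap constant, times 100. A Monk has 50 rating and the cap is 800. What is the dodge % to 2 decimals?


dodge% = 50 / (50 + 800) * 100
= 50 / 850 * 100
= 0.058824 * 100
= 5.88%

5.88%


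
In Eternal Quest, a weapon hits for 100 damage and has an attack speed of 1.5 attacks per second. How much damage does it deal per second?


DPS = damage * attack_speed
= 100 * 1.5
= 150.0

150.0 DPS


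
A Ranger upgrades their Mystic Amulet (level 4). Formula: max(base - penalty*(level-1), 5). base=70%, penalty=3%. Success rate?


raw_rate = 70 - 3 * (4 - 1)
= 70 - 3 * 3
= 70 - 9
= 61
Apply floor: max(61, 5) = 61%

61%


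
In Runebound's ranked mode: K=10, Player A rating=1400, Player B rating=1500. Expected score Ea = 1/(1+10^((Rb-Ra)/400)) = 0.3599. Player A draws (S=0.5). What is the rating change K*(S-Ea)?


Elo update: delta = K * (S - Ea), where S = 0.5 (draws)
S - Ea = 0.5 - 0.3599 = 0.1401
Rating change = 10 * 0.1401
= 1.40

1.40 rating points


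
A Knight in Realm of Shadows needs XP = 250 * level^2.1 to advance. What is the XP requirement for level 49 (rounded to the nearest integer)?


XP = 250 * level^2.1
Substitute level = 49:
XP = 250 * 49^2.1
= 250 * 3543.3314
= 885833

885833 XP


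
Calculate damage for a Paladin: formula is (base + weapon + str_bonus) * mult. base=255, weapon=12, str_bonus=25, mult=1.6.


Sum base + weapon + str = 255 + 12 + 25 = 292
Multiply by 1.6:
292 * 1.6 = 467.2

467.2 damage


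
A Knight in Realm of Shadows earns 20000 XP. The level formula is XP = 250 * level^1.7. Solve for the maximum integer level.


XP = 250 * level^1.7, so level = (XP / 250)^(1/1.7)
= (20000 / 250)^(1/1.7)
= 80.0^0.5882
= 13.1663
Floor: level = 13

level 13


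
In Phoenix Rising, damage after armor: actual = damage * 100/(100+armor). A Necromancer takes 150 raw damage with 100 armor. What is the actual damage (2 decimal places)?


actual = 150 * 100 / (100 + 100)
= 150 * 100 / 200
= 15000 / 200
= 75.00

75.00 damage


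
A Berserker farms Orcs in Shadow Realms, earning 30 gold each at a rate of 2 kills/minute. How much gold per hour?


Gold per minute = 30 * 2 = 60
Gold per hour = 60 * 60 = 3600

3600 gold/hour


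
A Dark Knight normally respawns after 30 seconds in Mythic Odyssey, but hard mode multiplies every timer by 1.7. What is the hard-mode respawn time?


Respawn time = base * multiplier
= 30 * 1.7
= 51.0 seconds

51.0 seconds


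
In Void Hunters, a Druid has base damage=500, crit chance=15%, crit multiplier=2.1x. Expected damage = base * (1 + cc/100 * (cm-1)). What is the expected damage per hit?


E[dmg] = base * (1 + crit_chance * (crit_mult - 1))
cc as decimal = 15/100 = 0.15
cm - 1 = 2.1 - 1 = 1.1
Bonus factor = 0.15 * 1.1 = 0.165
Total multiplier = 1 + 0.165 = 1.165
Expected damage = 500 * 1.165 = 582.50

582.50 damage


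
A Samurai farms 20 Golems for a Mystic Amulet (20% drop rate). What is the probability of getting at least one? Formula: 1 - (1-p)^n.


P(at least one) = 1 - P(none) = 1 - (1-p)^n
p = 20/100 = 0.2
1 - p = 0.8
(1 - p)^20 = 0.8^20 = 0.011529
P(at least one) = 1 - 0.011529 = 0.9885

0.9885


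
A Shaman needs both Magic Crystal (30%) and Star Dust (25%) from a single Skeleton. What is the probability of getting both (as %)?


For independent events, P(both) = P(A) * P(B)
= 30% * 25%
= 750 / 100 %
= 7.5%

7.5%


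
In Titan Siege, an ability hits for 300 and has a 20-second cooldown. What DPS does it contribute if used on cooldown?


DPS = damage / cooldown
= 300 / 20
= 15.00

15.00 DPS


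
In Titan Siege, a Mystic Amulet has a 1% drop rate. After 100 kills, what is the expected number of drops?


Expected drops = kills * (drop_rate / 100)
= 100 * (1 / 100)
= 100 * 0.01
= 1.0

1.0 drops


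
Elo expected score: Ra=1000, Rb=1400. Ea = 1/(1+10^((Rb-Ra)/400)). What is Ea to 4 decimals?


Elo expected score: Ea = 1/(1 + 10^((Rb-Ra)/400))
Rb - Ra = 1400 - 1000 = 400
(Rb-Ra)/400 = 400/400 = 1.0
10^1.0 = 10.0
Ea = 1/(1 + 10.0) = 1/11.0 = 0.0909

0.0909


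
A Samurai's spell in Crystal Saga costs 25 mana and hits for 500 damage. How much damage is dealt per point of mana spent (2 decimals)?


Efficiency = damage / mana
= 500 / 25
= 20.00

20.00 dmg/mana


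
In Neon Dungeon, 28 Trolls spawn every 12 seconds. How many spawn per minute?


Spawns per minute = count * (60 / interval)
= 28 * (60 / 12)
= 28 * 5.0
= 140.0

140.0 per minute


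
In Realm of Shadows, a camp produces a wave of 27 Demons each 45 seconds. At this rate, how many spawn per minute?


Spawns per minute = count * (60 / interval)
= 27 * (60 / 45)
= 27 * 1.3333
= 36.0

36.0 per minute


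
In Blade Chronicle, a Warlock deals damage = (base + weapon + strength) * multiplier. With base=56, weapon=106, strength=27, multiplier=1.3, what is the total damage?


Sum base + weapon + str = 56 + 106 + 27 = 189
Multiply by 1.3:
189 * 1.3 = 245.7

245.7 damage


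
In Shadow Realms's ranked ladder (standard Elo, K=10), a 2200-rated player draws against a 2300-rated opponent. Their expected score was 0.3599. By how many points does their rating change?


Elo update: delta = K * (S - Ea), where S = 0.5 (draws)
S - Ea = 0.5 - 0.3599 = 0.1401
Rating change = 10 * 0.1401
= 1.40

1.40 rating points


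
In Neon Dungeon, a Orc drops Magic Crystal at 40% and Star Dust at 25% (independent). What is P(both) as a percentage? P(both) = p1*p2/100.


For independent events, P(both) = P(A) * P(B)
= 40% * 25%
= 1000 / 100 %
= 10.0%

10.0%


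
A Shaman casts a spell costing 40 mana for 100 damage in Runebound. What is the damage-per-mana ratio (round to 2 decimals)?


Efficiency = damage / mana
= 100 / 40
= 2.50

2.50 dmg/mana


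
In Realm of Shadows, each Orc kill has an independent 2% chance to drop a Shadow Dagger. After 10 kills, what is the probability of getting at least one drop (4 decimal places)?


P(at least one) = 1 - P(none) = 1 - (1-p)^n
p = 2/100 = 0.02
1 - p = 0.98
(1 - p)^10 = 0.98^10 = 0.817073
P(at least one) = 1 - 0.817073 = 0.1829

0.1829


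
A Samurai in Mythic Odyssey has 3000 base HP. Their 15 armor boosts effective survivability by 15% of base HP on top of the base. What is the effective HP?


EHP = 3000 * (1 + 15/100)
= 3000 * (1 + 0.15)
= 3000 * 1.15
= 3450.0

3450.0 EHP


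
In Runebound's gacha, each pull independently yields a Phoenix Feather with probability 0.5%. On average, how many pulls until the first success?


Expected pulls for a geometric distribution = 1/p = 100 / rate%
= 100 / 0.5
= 200.0

200.0 pulls


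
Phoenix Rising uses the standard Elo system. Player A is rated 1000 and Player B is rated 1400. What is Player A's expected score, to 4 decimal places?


Elo expected score: Ea = 1/(1 + 10^((Rb-Ra)/400))
Rb - Ra = 1400 - 1000 = 400
(Rb-Ra)/400 = 400/400 = 1.0
10^1.0 = 10.0
Ea = 1/(1 + 10.0) = 1/11.0 = 0.0909

0.0909


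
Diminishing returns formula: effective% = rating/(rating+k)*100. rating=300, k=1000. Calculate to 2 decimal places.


effective% = rating / (rating + k) * 100
= 300 / (300 + 1000) * 100
= 300 / 1300 * 100
= 0.230769 * 100
= 23.08%

23.08%


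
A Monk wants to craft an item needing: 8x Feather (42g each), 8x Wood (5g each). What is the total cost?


Cost breakdown:
  Feather: 8 * 42 = 336
  Wood: 8 * 5 = 40
Total = 336 + 40 = 376

376 gold


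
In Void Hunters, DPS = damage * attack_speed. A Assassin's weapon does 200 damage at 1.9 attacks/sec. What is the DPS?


DPS = damage * attack_speed
= 200 * 1.9
= 380.0

380.0 DPS


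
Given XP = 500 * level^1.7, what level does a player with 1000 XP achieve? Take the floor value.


XP = 500 * level^1.7, so level = (XP / 500)^(1/1.7)
= (1000 / 500)^(1/1.7)
= 2.0^0.5882
= 1.5034
Floor: level = 1

level 1


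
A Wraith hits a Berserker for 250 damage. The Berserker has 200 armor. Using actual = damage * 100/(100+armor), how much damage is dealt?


actual = 250 * 100 / (100 + 200)
= 250 * 100 / 300
= 25000 / 300
= 83.33

83.33 damage


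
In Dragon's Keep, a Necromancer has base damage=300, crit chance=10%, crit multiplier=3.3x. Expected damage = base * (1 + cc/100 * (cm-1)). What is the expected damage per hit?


E[dmg] = base * (1 + crit_chance * (crit_mult - 1))
cc as decimal = 10/100 = 0.1
cm - 1 = 3.3 - 1 = 2.3
Bonus factor = 0.1 * 2.3 = 0.23
Total multiplier = 1 + 0.23 = 1.23
Expected damage = 300 * 1.23 = 369.00

369.00 damage


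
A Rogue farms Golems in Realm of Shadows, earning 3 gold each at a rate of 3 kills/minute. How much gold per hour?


Gold per minute = 3 * 3 = 9
Gold per hour = 9 * 60 = 540

540 gold/hour


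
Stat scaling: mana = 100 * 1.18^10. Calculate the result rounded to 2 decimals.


value = base * growth^level
= 100 * 1.18^10
= 100 * 5.233836
= 523.38

523.38 mana


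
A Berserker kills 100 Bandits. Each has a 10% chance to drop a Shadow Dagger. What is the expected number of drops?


Expected drops = kills * (drop_rate / 100)
= 100 * (10 / 100)
= 100 * 0.1
= 10.0

10.0 drops


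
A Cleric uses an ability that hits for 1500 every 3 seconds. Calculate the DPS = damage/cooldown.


DPS = damage / cooldown
= 1500 / 3
= 500.00

500.00 DPS


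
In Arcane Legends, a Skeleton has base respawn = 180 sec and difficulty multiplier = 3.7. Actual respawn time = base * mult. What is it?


Respawn time = base * multiplier
= 180 * 3.7
= 666.0 seconds

666.0 seconds


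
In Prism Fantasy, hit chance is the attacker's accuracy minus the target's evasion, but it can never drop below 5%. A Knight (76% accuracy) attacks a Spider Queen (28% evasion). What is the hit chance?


accuracy - evasion = 76 - 28 = 48
Apply floor: max(48, 5) = 48
Hit chance = 48%

48%


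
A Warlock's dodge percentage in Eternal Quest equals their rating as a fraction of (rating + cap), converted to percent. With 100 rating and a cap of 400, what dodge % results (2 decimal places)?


dodge% = 100 / (100 + 400) * 100
= 100 / 500 * 100
= 0.2 * 100
= 20.00%

20.00%


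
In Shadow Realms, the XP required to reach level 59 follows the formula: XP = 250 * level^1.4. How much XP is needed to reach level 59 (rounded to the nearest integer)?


XP = 250 * level^1.4
Substitute level = 59:
XP = 250 * 59^1.4
= 250 * 301.4344
= 75359

75359 XP


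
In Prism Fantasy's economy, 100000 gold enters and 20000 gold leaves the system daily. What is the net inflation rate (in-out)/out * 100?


Net gold = 100000 - 20000 = 80000
Inflation rate = net / sunk * 100 = 80000 / 20000 * 100
= 4.0 * 100
= 400.00%

400.00%


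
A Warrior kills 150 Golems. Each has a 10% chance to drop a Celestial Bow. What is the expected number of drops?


Expected drops = kills * (drop_rate / 100)
= 150 * (10 / 100)
= 150 * 0.1
= 15.0

15.0 drops


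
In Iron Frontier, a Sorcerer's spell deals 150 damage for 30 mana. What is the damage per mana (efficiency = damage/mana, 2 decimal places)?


Efficiency = damage / mana
= 150 / 30
= 5.00

5.00 dmg/mana


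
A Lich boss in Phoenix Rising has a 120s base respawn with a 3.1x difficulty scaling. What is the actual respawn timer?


Respawn time = base * multiplier
= 120 * 3.1
= 372.0 seconds

372.0 seconds


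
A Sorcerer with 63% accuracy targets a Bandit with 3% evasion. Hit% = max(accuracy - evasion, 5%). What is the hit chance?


accuracy - evasion = 63 - 3 = 60
Apply floor: max(60, 5) = 60
Hit chance = 60%

60%


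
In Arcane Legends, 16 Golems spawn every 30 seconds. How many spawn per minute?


Spawns per minute = count * (60 / interval)
= 16 * (60 / 30)
= 16 * 2.0
= 32.0

32.0 per minute


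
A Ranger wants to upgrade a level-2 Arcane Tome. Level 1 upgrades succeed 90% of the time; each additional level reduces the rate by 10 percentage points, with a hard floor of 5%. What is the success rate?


raw_rate = 90 - 10 * (2 - 1)
= 90 - 10 * 1
= 90 - 10
= 80
Apply floor: max(80, 5) = 80%

80%


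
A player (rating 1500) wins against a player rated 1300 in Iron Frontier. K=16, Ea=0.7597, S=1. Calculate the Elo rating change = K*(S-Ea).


Elo update: delta = K * (S - Ea), where S = 1 (wins)
S - Ea = 1 - 0.7597 = 0.2403
Rating change = 16 * 0.2403
= 3.84

3.84 rating points


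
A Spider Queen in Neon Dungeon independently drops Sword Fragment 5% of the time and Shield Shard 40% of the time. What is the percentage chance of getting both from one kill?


For independent events, P(both) = P(A) * P(B)
= 5% * 40%
= 200 / 100 %
= 2.0%

2.0%


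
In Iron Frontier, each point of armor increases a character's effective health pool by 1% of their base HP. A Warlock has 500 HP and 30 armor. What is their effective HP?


EHP = 500 * (1 + 30/100)
= 500 * (1 + 0.3)
= 500 * 1.3
= 650.0

650.0 EHP


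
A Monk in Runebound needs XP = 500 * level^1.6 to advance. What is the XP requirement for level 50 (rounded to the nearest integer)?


XP = 500 * level^1.6
Substitute level = 50:
XP = 500 * 50^1.6
= 500 * 522.8198
= 261410

261410 XP


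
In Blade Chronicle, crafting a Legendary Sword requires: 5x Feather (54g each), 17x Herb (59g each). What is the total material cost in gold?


Cost breakdown:
  Feather: 5 * 54 = 270
  Herb: 17 * 59 = 1003
Total = 270 + 1003 = 1273

1273 gold


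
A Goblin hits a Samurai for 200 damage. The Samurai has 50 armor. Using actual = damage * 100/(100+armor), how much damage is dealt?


actual = 200 * 100 / (100 + 50)
= 200 * 100 / 150
= 20000 / 150
= 133.33

133.33 damage


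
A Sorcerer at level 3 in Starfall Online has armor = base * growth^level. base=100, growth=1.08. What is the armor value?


value = base * growth^level
= 100 * 1.08^3
= 100 * 1.259712
= 125.97

125.97 armor


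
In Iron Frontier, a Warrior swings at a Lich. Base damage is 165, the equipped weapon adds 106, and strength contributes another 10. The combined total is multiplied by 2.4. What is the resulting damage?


Sum base + weapon + str = 165 + 106 + 10 = 281
Multiply by 2.4:
281 * 2.4 = 674.4

674.4 damage


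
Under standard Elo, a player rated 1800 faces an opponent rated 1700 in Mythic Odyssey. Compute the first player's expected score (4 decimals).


Elo expected score: Ea = 1/(1 + 10^((Rb-Ra)/400))
Rb - Ra = 1700 - 1800 = -100
(Rb-Ra)/400 = -100/400 = -0.25
10^-0.25 = 0.562341
Ea = 1/(1 + 0.562341) = 1/1.562341 = 0.6401

0.6401


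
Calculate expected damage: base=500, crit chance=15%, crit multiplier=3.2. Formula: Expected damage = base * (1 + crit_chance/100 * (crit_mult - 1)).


E[dmg] = base * (1 + crit_chance * (crit_mult - 1))
cc as decimal = 15/100 = 0.15
cm - 1 = 3.2 - 1 = 2.2
Bonus factor = 0.15 * 2.2 = 0.33
Total multiplier = 1 + 0.33 = 1.33
Expected damage = 500 * 1.33 = 665.00

665.00 damage


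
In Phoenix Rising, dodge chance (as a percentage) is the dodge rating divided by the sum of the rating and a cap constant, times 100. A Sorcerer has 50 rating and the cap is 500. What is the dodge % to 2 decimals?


dodge% = 50 / (50 + 500) * 100
= 50 / 550 * 100
= 0.090909 * 100
= 9.09%

9.09%


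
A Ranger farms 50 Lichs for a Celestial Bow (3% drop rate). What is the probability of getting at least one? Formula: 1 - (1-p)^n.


P(at least one) = 1 - P(none) = 1 - (1-p)^n
p = 3/100 = 0.03
1 - p = 0.97
(1 - p)^50 = 0.97^50 = 0.218065
P(at least one) = 1 - 0.218065 = 0.7819

0.7819


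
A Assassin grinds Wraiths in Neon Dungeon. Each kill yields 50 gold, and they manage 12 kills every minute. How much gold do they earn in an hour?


Gold per minute = 50 * 12 = 600
Gold per hour = 600 * 60 = 36000

36000 gold/hour


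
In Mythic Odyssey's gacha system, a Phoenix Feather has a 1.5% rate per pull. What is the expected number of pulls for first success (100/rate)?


Expected pulls for a geometric distribution = 1/p = 100 / rate%
= 100 / 1.5
= 66.67

66.67 pulls


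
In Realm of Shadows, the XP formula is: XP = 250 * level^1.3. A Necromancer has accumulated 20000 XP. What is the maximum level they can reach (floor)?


XP = 250 * level^1.3, so level = (XP / 250)^(1/1.3)
= (20000 / 250)^(1/1.3)
= 80.0^0.7692
= 29.1015
Floor: level = 29

level 29


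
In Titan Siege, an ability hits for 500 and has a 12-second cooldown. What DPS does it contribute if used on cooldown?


DPS = damage / cooldown
= 500 / 12
= 41.67

41.67 DPS


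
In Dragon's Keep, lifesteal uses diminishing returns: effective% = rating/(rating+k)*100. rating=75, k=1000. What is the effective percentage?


effective% = rating / (rating + k) * 100
= 75 / (75 + 1000) * 100
= 75 / 1075 * 100
= 0.069767 * 100
= 6.98%

6.98%


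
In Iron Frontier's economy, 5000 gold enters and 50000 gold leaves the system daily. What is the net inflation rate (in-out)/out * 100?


Net gold = 5000 - 50000 = -45000
Inflation rate = net / sunk * 100 = -45000 / 50000 * 100
= -0.9 * 100
= -90.00%

-90.00%


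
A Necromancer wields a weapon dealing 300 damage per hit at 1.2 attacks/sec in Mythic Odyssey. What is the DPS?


DPS = damage * attack_speed
= 300 * 1.2
= 360.0

360.0 DPS


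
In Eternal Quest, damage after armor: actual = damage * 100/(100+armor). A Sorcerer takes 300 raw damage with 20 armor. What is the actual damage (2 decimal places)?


actual = 300 * 100 / (100 + 20)
= 300 * 100 / 120
= 30000 / 120
= 250.00

250.00 damage


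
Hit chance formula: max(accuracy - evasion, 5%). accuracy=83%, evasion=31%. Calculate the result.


accuracy - evasion = 83 - 31 = 52
Apply floor: max(52, 5) = 52
Hit chance = 52%

52%


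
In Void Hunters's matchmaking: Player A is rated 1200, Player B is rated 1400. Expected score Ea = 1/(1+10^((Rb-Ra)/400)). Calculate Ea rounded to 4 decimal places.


Elo expected score: Ea = 1/(1 + 10^((Rb-Ra)/400))
Rb - Ra = 1400 - 1200 = 200
(Rb-Ra)/400 = 200/400 = 0.5
10^0.5 = 3.162278
Ea = 1/(1 + 3.162278) = 1/4.162278 = 0.2403

0.2403


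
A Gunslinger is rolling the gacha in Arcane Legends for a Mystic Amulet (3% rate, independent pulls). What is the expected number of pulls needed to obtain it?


Expected pulls for a geometric distribution = 1/p = 100 / rate%
= 100 / 3
= 33.33

33.33 pulls


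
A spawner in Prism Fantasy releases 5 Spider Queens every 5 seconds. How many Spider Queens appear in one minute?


Spawns per minute = count * (60 / interval)
= 5 * (60 / 5)
= 5 * 12.0
= 60.0

60.0 per minute


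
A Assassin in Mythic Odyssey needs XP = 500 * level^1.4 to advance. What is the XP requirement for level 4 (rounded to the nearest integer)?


XP = 500 * level^1.4
Substitute level = 4:
XP = 500 * 4^1.4
= 500 * 6.9644
= 3482

3482 XP


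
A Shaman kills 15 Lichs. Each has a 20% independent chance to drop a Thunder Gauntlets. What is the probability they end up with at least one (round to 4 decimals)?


P(at least one) = 1 - P(none) = 1 - (1-p)^n
p = 20/100 = 0.2
1 - p = 0.8
(1 - p)^15 = 0.8^15 = 0.035184
P(at least one) = 1 - 0.035184 = 0.9648

0.9648


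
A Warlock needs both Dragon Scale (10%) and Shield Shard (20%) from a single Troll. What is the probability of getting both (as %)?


For independent events, P(both) = P(A) * P(B)
= 10% * 20%
= 200 / 100 %
= 2.0%

2.0%


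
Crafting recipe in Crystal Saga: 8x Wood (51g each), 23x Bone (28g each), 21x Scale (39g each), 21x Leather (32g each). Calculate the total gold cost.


Cost breakdown:
  Wood: 8 * 51 = 408
  Bone: 23 * 28 = 644
  Scale: 21 * 39 = 819
  Leather: 21 * 32 = 672
Total = 408 + 644 + 819 + 672 = 2543

2543 gold


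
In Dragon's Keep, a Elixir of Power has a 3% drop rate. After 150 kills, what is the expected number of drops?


Expected drops = kills * (drop_rate / 100)
= 150 * (3 / 100)
= 150 * 0.03
= 4.5

4.5 drops


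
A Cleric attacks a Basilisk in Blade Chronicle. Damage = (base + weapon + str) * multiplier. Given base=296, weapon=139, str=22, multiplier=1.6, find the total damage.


Sum base + weapon + str = 296 + 139 + 22 = 457
Multiply by 1.6:
457 * 1.6 = 731.2

731.2 damage


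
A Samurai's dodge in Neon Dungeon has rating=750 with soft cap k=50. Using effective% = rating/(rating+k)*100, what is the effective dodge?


effective% = rating / (rating + k) * 100
= 750 / (750 + 50) * 100
= 750 / 800 * 100
= 0.9375 * 100
= 93.75%

93.75%


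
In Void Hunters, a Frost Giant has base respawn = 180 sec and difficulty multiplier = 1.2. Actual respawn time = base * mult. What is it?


Respawn time = base * multiplier
= 180 * 1.2
= 216.0 seconds

216.0 seconds


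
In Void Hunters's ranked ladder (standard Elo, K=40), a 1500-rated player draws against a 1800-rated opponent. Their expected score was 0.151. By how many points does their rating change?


Elo update: delta = K * (S - Ea), where S = 0.5 (draws)
S - Ea = 0.5 - 0.151 = 0.349
Rating change = 40 * 0.349
= 13.96

13.96 rating points


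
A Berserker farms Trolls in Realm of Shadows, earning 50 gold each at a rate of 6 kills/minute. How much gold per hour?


Gold per minute = 50 * 6 = 300
Gold per hour = 300 * 60 = 18000

18000 gold/hour


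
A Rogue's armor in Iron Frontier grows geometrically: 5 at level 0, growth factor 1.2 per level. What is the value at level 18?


value = base * growth^level
= 5 * 1.2^18
= 5 * 26.623333
= 133.12

133.12 armor


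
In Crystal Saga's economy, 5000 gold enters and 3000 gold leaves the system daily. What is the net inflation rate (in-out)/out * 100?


Net gold = 5000 - 3000 = 2000
Inflation rate = net / sunk * 100 = 2000 / 3000 * 100
= 0.666667 * 100
= 66.67%

66.67%


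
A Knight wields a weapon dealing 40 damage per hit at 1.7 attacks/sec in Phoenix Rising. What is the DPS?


DPS = damage * attack_speed
= 40 * 1.7
= 68.0

68.0 DPS


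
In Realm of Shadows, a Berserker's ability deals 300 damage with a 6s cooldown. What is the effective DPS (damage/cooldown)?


DPS = damage / cooldown
= 300 / 6
= 50.00

50.00 DPS


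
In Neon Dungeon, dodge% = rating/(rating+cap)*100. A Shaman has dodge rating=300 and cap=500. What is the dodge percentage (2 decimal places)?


dodge% = 300 / (300 + 500) * 100
= 300 / 800 * 100
= 0.375 * 100
= 37.50%

37.50%


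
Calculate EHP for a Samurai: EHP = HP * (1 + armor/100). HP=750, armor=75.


EHP = 750 * (1 + 75/100)
= 750 * (1 + 0.75)
= 750 * 1.75
= 1312.5

1312.5 EHP


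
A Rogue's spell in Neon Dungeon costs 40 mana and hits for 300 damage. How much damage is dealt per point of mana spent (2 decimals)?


Efficiency = damage / mana
= 300 / 40
= 7.50

7.50 dmg/mana


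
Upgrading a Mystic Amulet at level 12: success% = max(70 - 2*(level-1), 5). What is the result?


raw_rate = 70 - 2 * (12 - 1)
= 70 - 2 * 11
= 70 - 22
= 48
Apply floor: max(48, 5) = 48%

48%


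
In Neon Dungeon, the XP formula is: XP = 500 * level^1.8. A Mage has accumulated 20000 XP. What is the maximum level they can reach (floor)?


XP = 500 * level^1.8, so level = (XP / 500)^(1/1.8)
= (20000 / 500)^(1/1.8)
= 40.0^0.5556
= 7.7631
Floor: level = 7

level 7


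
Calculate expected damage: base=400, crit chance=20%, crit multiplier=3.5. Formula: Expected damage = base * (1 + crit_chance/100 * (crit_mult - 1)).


E[dmg] = base * (1 + crit_chance * (crit_mult - 1))
cc as decimal = 20/100 = 0.2
cm - 1 = 3.5 - 1 = 2.5
Bonus factor = 0.2 * 2.5 = 0.5
Total multiplier = 1 + 0.5 = 1.5
Expected damage = 400 * 1.5 = 600.00

600.00 damage


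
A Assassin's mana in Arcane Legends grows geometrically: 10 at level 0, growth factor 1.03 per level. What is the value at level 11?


value = base * growth^level
= 10 * 1.03^11
= 10 * 1.384234
= 13.84

13.84 mana


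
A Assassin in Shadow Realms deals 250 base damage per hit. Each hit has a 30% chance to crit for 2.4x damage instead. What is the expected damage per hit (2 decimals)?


E[dmg] = base * (1 + crit_chance * (crit_mult - 1))
cc as decimal = 30/100 = 0.3
cm - 1 = 2.4 - 1 = 1.4
Bonus factor = 0.3 * 1.4 = 0.42
Total multiplier = 1 + 0.42 = 1.42
Expected damage = 250 * 1.42 = 355.00

355.00 damage


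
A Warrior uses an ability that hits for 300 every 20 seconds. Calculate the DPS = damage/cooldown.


DPS = damage / cooldown
= 300 / 20
= 15.00

15.00 DPS


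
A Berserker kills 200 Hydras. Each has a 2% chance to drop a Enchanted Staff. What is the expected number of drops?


Expected drops = kills * (drop_rate / 100)
= 200 * (2 / 100)
= 200 * 0.02
= 4.0

4.0 drops


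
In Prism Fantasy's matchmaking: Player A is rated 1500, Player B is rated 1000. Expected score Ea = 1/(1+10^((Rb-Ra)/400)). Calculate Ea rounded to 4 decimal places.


Elo expected score: Ea = 1/(1 + 10^((Rb-Ra)/400))
Rb - Ra = 1000 - 1500 = -500
(Rb-Ra)/400 = -500/400 = -1.25
10^-1.25 = 0.056234
Ea = 1/(1 + 0.056234) = 1/1.056234 = 0.9468

0.9468


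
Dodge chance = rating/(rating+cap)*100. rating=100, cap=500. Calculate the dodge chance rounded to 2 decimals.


dodge% = 100 / (100 + 500) * 100
= 100 / 600 * 100
= 0.166667 * 100
= 16.67%

16.67%


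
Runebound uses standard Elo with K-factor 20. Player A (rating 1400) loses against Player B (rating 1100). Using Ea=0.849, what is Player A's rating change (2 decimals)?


Elo update: delta = K * (S - Ea), where S = 0 (loses)
S - Ea = 0 - 0.849 = -0.849
Rating change = 20 * -0.849
= -16.98

-16.98 rating points


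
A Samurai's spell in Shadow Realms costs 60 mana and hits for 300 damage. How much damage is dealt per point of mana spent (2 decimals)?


Efficiency = damage / mana
= 300 / 60
= 5.00

5.00 dmg/mana


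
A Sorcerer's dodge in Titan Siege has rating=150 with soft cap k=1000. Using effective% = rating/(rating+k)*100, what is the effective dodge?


effective% = rating / (rating + k) * 100
= 150 / (150 + 1000) * 100
= 150 / 1150 * 100
= 0.130435 * 100
= 13.04%

13.04%


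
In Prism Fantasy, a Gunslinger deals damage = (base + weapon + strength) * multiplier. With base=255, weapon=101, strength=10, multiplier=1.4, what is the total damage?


Sum base + weapon + str = 255 + 101 + 10 = 366
Multiply by 1.4:
366 * 1.4 = 512.4

512.4 damage


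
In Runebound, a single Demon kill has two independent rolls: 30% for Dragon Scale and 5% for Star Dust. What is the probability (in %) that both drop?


For independent events, P(both) = P(A) * P(B)
= 30% * 5%
= 150 / 100 %
= 1.5%

1.5%


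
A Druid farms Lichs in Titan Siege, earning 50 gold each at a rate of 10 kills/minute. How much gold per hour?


Gold per minute = 50 * 10 = 500
Gold per hour = 500 * 60 = 30000

30000 gold/hour


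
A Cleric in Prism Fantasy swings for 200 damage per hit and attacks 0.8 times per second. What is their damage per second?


DPS = damage * attack_speed
= 200 * 0.8
= 160.0

160.0 DPS


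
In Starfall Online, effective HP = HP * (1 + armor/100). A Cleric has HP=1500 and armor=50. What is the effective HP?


EHP = 1500 * (1 + 50/100)
= 1500 * (1 + 0.5)
= 1500 * 1.5
= 2250.0

2250.0 EHP


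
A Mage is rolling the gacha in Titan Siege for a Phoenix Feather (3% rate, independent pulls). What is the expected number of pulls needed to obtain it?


Expected pulls for a geometric distribution = 1/p = 100 / rate%
= 100 / 3
= 33.33

33.33 pulls


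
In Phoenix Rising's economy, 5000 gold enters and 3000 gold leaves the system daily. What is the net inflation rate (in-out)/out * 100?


Net gold = 5000 - 3000 = 2000
Inflation rate = net / sunk * 100 = 2000 / 3000 * 100
= 0.666667 * 100
= 66.67%

66.67%


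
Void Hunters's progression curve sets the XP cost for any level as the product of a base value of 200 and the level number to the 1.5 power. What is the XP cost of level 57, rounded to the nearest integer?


XP = 200 * level^1.5
Substitute level = 57:
XP = 200 * 57^1.5
= 200 * 430.3406
= 86068

86068 XP


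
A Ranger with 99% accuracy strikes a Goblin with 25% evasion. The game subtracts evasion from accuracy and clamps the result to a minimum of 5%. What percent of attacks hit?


accuracy - evasion = 99 - 25 = 74
Apply floor: max(74, 5) = 74
Hit chance = 74%

74%


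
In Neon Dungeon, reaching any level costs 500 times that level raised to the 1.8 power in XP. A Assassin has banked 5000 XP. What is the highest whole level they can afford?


XP = 500 * level^1.8, so level = (XP / 500)^(1/1.8)
= (5000 / 500)^(1/1.8)
= 10.0^0.5556
= 3.5938
Floor: level = 3

level 3


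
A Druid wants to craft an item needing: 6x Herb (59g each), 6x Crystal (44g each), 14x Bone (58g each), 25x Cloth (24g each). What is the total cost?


Cost breakdown:
  Herb: 6 * 59 = 354
  Crystal: 6 * 44 = 264
  Bone: 14 * 58 = 812
  Cloth: 25 * 24 = 600
Total = 354 + 264 + 812 + 600 = 2030

2030 gold


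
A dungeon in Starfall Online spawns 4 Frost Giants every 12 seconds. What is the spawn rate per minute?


Spawns per minute = count * (60 / interval)
= 4 * (60 / 12)
= 4 * 5.0
= 20.0

20.0 per minute


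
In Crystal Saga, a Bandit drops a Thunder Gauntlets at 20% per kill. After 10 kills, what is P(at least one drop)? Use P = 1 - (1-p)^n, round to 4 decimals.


P(at least one) = 1 - P(none) = 1 - (1-p)^n
p = 20/100 = 0.2
1 - p = 0.8
(1 - p)^10 = 0.8^10 = 0.107374
P(at least one) = 1 - 0.107374 = 0.8926

0.8926
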